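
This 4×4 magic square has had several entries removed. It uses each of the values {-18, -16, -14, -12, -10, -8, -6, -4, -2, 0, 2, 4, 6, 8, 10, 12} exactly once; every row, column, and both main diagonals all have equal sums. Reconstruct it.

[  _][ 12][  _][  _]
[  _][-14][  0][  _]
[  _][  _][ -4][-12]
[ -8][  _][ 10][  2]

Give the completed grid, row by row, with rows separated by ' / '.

4 12 -18 -10 / -6 -14 0 8 / -2 6 -4 -12 / -8 -16 10 2

The 16 entries sum to -48, so each line sums to -48/4 = -12.
Row 4 needs -12; the known cells sum to 4, so (4,2) = -16.
Column 2 must total -12; the given cells sum to -18, so (3,2) = 6.
Using column 3: 0 + (-4) + 10 + ? → (1,3) = -12 − 6 = -18.
From main diagonal, -12 − (-14 + (-4) + 2) gives (1,1) = 4.
Anti-diagonal must total -12; the given cells sum to -2, so (1,4) = -10.
Row 3 needs -12; the known cells sum to -10, so (3,1) = -2.
Column 1: 4 + (-2) + (-8) + ? = -12, so (2,1) = -6.
From column 4, -12 − (-10 + (-12) + 2) gives (2,4) = 8.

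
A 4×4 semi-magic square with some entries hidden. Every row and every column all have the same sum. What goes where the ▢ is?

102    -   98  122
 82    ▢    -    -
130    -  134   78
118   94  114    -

138

Column 1 is complete and sums to 432; that is the magic constant.
Row 1 must total 432; the given cells sum to 322, so (1,2) = 110.
Using row 3: 130 + 134 + 78 + ? → (3,2) = 432 − 342 = 90.
From row 4, 432 − (118 + 94 + 114) gives (4,4) = 106.
Using column 2: 110 + 90 + 94 + ? → (2,2) = 432 − 294 = 138.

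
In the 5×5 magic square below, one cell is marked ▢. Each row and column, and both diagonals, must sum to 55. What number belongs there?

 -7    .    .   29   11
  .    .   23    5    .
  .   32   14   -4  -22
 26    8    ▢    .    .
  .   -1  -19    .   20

Row 3: 32 + 14 + (-4) + (-22) + ? = 55, so (3,1) = 35.
Anti-diagonal needs 55; the known cells sum to 38, so (5,1) = 17.
Row 5: 17 + (-1) + (-19) + 20 + ? = 55, so (5,4) = 38.
The remaining cell in column 1 is (2,1) = 55 − 71 = -16.
Column 4 must total 55; the given cells sum to 68, so (4,4) = -13.
Main diagonal needs 55; the known cells sum to 14, so (2,2) = 41.
Using row 2: -16 + 41 + 23 + 5 + ? → (2,5) = 55 − 53 = 2.
Column 2 must total 55; the given cells sum to 80, so (1,2) = -25.
From column 5, 55 − (11 + 2 + (-22) + 20) gives (4,5) = 44.
Row 1: -7 + (-25) + 29 + 11 + ? = 55, so (1,3) = 47.
The remaining cell in row 4 is (4,3) = 55 − 65 = -10.

-10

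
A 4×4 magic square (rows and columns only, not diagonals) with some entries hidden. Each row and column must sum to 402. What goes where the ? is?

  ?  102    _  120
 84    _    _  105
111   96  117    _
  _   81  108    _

93

Row 3 needs 402; the known cells sum to 324, so (3,4) = 78.
Column 2 needs 402; the known cells sum to 279, so (2,2) = 123.
The remaining cell in column 4 is (4,4) = 402 − 303 = 99.
Using row 2: 84 + 123 + 105 + ? → (2,3) = 402 − 312 = 90.
Using row 4: 81 + 108 + 99 + ? → (4,1) = 402 − 288 = 114.
The remaining cell in column 1 is (1,1) = 402 − 309 = 93.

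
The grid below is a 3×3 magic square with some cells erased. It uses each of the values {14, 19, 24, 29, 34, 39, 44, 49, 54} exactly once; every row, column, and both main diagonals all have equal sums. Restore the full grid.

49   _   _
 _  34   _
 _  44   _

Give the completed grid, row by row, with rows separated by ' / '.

The 9 entries sum to 306, so each line sums to 306/3 = 102.
Column 2 must total 102; the given cells sum to 78, so (1,2) = 24.
The remaining cell in main diagonal is (3,3) = 102 − 83 = 19.
From row 1, 102 − (49 + 24) gives (1,3) = 29.
Row 3: 44 + 19 + ? = 102, so (3,1) = 39.
Using column 1: 49 + 39 + ? → (2,1) = 102 − 88 = 14.
The remaining cell in column 3 is (2,3) = 102 − 48 = 54.

49 24 29 / 14 34 54 / 39 44 19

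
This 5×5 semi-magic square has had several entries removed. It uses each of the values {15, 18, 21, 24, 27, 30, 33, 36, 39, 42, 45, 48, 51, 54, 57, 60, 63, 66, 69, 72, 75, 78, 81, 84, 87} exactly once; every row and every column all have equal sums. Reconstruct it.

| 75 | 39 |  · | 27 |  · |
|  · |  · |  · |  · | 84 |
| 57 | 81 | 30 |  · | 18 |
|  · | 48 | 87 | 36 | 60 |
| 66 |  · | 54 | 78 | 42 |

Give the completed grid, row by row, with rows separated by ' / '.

The 25 entries sum to 1275, so each line sums to 1275/5 = 255.
Row 3: 57 + 81 + 30 + 18 + ? = 255, so (3,4) = 69.
From row 4, 255 − (48 + 87 + 36 + 60) gives (4,1) = 24.
Row 5 must total 255; the given cells sum to 240, so (5,2) = 15.
Column 1 must total 255; the given cells sum to 222, so (2,1) = 33.
Column 2 needs 255; the known cells sum to 183, so (2,2) = 72.
Column 4 must total 255; the given cells sum to 210, so (2,4) = 45.
Column 5 must total 255; the given cells sum to 204, so (1,5) = 51.
Row 1 needs 255; the known cells sum to 192, so (1,3) = 63.
From row 2, 255 − (33 + 72 + 45 + 84) gives (2,3) = 21.

75 39 63 27 51 / 33 72 21 45 84 / 57 81 30 69 18 / 24 48 87 36 60 / 66 15 54 78 42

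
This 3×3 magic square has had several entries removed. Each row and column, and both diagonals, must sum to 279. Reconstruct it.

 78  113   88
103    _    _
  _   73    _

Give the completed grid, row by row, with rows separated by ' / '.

Column 1 needs 279; the known cells sum to 181, so (3,1) = 98.
From column 2, 279 − (113 + 73) gives (2,2) = 93.
Main diagonal must total 279; the given cells sum to 171, so (3,3) = 108.
The remaining cell in row 2 is (2,3) = 279 − 196 = 83.

78 113 88 / 103 93 83 / 98 73 108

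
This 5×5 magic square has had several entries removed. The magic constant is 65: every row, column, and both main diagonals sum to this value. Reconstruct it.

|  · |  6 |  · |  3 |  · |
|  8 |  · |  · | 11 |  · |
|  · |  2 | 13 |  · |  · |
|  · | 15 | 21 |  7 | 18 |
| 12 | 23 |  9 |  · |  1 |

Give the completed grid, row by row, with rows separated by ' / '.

25 6 17 3 14 / 8 19 5 11 22 / 16 2 13 24 10 / 4 15 21 7 18 / 12 23 9 20 1

The remaining cell in row 4 is (4,1) = 65 − 61 = 4.
Row 5 needs 65; the known cells sum to 45, so (5,4) = 20.
Column 2 needs 65; the known cells sum to 46, so (2,2) = 19.
The remaining cell in column 4 is (3,4) = 65 − 41 = 24.
Main diagonal: 19 + 13 + 7 + 1 + ? = 65, so (1,1) = 25.
The remaining cell in anti-diagonal is (1,5) = 65 − 51 = 14.
From row 1, 65 − (25 + 6 + 3 + 14) gives (1,3) = 17.
Column 1: 25 + 8 + 4 + 12 + ? = 65, so (3,1) = 16.
Column 3 needs 65; the known cells sum to 60, so (2,3) = 5.
Row 2: 8 + 19 + 5 + 11 + ? = 65, so (2,5) = 22.
Row 3 needs 65; the known cells sum to 55, so (3,5) = 10.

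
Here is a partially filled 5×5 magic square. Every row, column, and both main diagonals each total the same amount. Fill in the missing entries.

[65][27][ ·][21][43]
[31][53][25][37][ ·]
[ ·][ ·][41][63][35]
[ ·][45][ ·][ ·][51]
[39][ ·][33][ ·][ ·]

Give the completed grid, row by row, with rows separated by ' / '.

65 27 49 21 43 / 31 53 25 37 59 / 47 19 41 63 35 / 23 45 57 29 51 / 39 61 33 55 17

Anti-diagonal is already complete: 43 + 37 + 41 + 45 + 39 = 205, so that is the magic constant.
From row 1, 205 − (65 + 27 + 21 + 43) gives (1,3) = 49.
The remaining cell in row 2 is (2,5) = 205 − 146 = 59.
From column 3, 205 − (49 + 25 + 41 + 33) gives (4,3) = 57.
Column 5 must total 205; the given cells sum to 188, so (5,5) = 17.
Main diagonal needs 205; the known cells sum to 176, so (4,4) = 29.
Row 4 needs 205; the known cells sum to 182, so (4,1) = 23.
Column 1 must total 205; the given cells sum to 158, so (3,1) = 47.
Column 4 must total 205; the given cells sum to 150, so (5,4) = 55.
Row 3 needs 205; the known cells sum to 186, so (3,2) = 19.
Using row 5: 39 + 33 + 55 + 17 + ? → (5,2) = 205 − 144 = 61.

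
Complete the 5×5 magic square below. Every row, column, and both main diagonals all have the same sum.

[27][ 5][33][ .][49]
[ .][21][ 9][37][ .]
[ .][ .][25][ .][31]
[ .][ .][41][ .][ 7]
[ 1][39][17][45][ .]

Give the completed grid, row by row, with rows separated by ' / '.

27 5 33 11 49 / 43 21 9 37 15 / 19 47 25 3 31 / 35 13 41 29 7 / 1 39 17 45 23

Column 3 is already complete: 33 + 9 + 25 + 41 + 17 = 125, so that is the magic constant.
Row 1 must total 125; the given cells sum to 114, so (1,4) = 11.
The remaining cell in row 5 is (5,5) = 125 − 102 = 23.
Column 5 must total 125; the given cells sum to 110, so (2,5) = 15.
Main diagonal must total 125; the given cells sum to 96, so (4,4) = 29.
Anti-diagonal needs 125; the known cells sum to 112, so (4,2) = 13.
Row 2: 21 + 9 + 37 + 15 + ? = 125, so (2,1) = 43.
Row 4 needs 125; the known cells sum to 90, so (4,1) = 35.
Column 1: 27 + 43 + 35 + 1 + ? = 125, so (3,1) = 19.
From column 2, 125 − (5 + 21 + 13 + 39) gives (3,2) = 47.
Column 4 needs 125; the known cells sum to 122, so (3,4) = 3.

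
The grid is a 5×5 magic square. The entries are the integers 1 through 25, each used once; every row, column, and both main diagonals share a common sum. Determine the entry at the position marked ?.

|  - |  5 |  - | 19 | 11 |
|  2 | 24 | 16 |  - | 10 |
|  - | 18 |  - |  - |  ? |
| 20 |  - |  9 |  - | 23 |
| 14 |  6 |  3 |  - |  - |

The entries are 1 through 25, which sum to 325, so each line sums to 325/5 = 65.
From row 2, 65 − (2 + 24 + 16 + 10) gives (2,4) = 13.
Using column 2: 5 + 24 + 18 + 6 + ? → (4,2) = 65 − 53 = 12.
Using anti-diagonal: 11 + 13 + 12 + 14 + ? → (3,3) = 65 − 50 = 15.
Row 4 needs 65; the known cells sum to 64, so (4,4) = 1.
Column 3: 16 + 15 + 9 + 3 + ? = 65, so (1,3) = 22.
Using row 1: 5 + 22 + 19 + 11 + ? → (1,1) = 65 − 57 = 8.
Column 1 needs 65; the known cells sum to 44, so (3,1) = 21.
Main diagonal needs 65; the known cells sum to 48, so (5,5) = 17.
The remaining cell in row 5 is (5,4) = 65 − 40 = 25.
Column 4 must total 65; the given cells sum to 58, so (3,4) = 7.
From column 5, 65 − (11 + 10 + 23 + 17) gives (3,5) = 4.

4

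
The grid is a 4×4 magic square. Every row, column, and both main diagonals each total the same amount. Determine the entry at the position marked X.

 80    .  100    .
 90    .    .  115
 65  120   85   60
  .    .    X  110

Row 3 is complete and sums to 330; that is the magic constant.
Using column 1: 80 + 90 + 65 + ? → (4,1) = 330 − 235 = 95.
Using column 4: 115 + 60 + 110 + ? → (1,4) = 330 − 285 = 45.
Using main diagonal: 80 + 85 + 110 + ? → (2,2) = 330 − 275 = 55.
Using anti-diagonal: 45 + 120 + 95 + ? → (2,3) = 330 − 260 = 70.
Using row 1: 80 + 100 + 45 + ? → (1,2) = 330 − 225 = 105.
Column 2 needs 330; the known cells sum to 280, so (4,2) = 50.
Column 3 must total 330; the given cells sum to 255, so (4,3) = 75.

75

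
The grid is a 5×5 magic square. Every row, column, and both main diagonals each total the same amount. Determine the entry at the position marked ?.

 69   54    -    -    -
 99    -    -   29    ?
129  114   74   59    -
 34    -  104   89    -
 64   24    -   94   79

139

Column 1 is complete and sums to 395; that is the magic constant.
Row 3 needs 395; the known cells sum to 376, so (3,5) = 19.
Row 5: 64 + 24 + 94 + 79 + ? = 395, so (5,3) = 134.
Column 4 must total 395; the given cells sum to 271, so (1,4) = 124.
Using main diagonal: 69 + 74 + 89 + 79 + ? → (2,2) = 395 − 311 = 84.
The remaining cell in column 2 is (4,2) = 395 − 276 = 119.
Anti-diagonal must total 395; the given cells sum to 286, so (1,5) = 109.
The remaining cell in row 1 is (1,3) = 395 − 356 = 39.
The remaining cell in row 4 is (4,5) = 395 − 346 = 49.
Column 3 must total 395; the given cells sum to 351, so (2,3) = 44.
Column 5 needs 395; the known cells sum to 256, so (2,5) = 139.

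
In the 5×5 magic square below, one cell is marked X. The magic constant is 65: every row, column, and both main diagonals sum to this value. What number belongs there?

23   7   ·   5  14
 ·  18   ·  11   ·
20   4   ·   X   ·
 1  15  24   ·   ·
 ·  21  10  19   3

22

Row 1: 23 + 7 + 5 + 14 + ? = 65, so (1,3) = 16.
The remaining cell in row 5 is (5,1) = 65 − 53 = 12.
The remaining cell in column 1 is (2,1) = 65 − 56 = 9.
The remaining cell in anti-diagonal is (3,3) = 65 − 52 = 13.
Column 3: 16 + 13 + 24 + 10 + ? = 65, so (2,3) = 2.
From main diagonal, 65 − (23 + 18 + 13 + 3) gives (4,4) = 8.
Row 2: 9 + 18 + 2 + 11 + ? = 65, so (2,5) = 25.
The remaining cell in row 4 is (4,5) = 65 − 48 = 17.
The remaining cell in column 4 is (3,4) = 65 − 43 = 22.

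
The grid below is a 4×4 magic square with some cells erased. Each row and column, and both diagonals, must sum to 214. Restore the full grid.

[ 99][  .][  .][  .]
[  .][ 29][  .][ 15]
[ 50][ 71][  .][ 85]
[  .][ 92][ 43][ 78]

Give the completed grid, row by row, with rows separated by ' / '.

99 22 57 36 / 64 29 106 15 / 50 71 8 85 / 1 92 43 78

From row 3, 214 − (50 + 71 + 85) gives (3,3) = 8.
Row 4 needs 214; the known cells sum to 213, so (4,1) = 1.
From column 1, 214 − (99 + 50 + 1) gives (2,1) = 64.
Column 2: 29 + 71 + 92 + ? = 214, so (1,2) = 22.
The remaining cell in column 4 is (1,4) = 214 − 178 = 36.
Anti-diagonal must total 214; the given cells sum to 108, so (2,3) = 106.
From row 1, 214 − (99 + 22 + 36) gives (1,3) = 57.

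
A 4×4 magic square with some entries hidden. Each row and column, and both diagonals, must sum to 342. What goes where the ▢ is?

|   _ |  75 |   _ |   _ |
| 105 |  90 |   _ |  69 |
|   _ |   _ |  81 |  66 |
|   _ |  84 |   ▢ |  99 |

Row 2 must total 342; the given cells sum to 264, so (2,3) = 78.
Using column 2: 75 + 90 + 84 + ? → (3,2) = 342 − 249 = 93.
Column 4 must total 342; the given cells sum to 234, so (1,4) = 108.
Main diagonal needs 342; the known cells sum to 270, so (1,1) = 72.
Anti-diagonal needs 342; the known cells sum to 279, so (4,1) = 63.
Row 1 must total 342; the given cells sum to 255, so (1,3) = 87.
Row 3 needs 342; the known cells sum to 240, so (3,1) = 102.
Row 4 must total 342; the given cells sum to 246, so (4,3) = 96.

96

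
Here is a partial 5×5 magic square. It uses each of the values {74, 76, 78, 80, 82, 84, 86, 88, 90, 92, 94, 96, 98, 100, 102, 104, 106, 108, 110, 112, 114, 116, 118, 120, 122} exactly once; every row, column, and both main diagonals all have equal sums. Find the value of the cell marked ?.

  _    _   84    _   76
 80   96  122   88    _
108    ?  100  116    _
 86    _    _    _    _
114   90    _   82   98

The 25 entries sum to 2450, so each line sums to 2450/5 = 490.
Row 2 must total 490; the given cells sum to 386, so (2,5) = 104.
From row 5, 490 − (114 + 90 + 82 + 98) gives (5,3) = 106.
From column 1, 490 − (80 + 108 + 86 + 114) gives (1,1) = 102.
The remaining cell in column 3 is (4,3) = 490 − 412 = 78.
Main diagonal must total 490; the given cells sum to 396, so (4,4) = 94.
From anti-diagonal, 490 − (76 + 88 + 100 + 114) gives (4,2) = 112.
Row 4 needs 490; the known cells sum to 370, so (4,5) = 120.
Column 4 must total 490; the given cells sum to 380, so (1,4) = 110.
Column 5: 76 + 104 + 120 + 98 + ? = 490, so (3,5) = 92.
Using row 1: 102 + 84 + 110 + 76 + ? → (1,2) = 490 − 372 = 118.
Row 3: 108 + 100 + 116 + 92 + ? = 490, so (3,2) = 74.

74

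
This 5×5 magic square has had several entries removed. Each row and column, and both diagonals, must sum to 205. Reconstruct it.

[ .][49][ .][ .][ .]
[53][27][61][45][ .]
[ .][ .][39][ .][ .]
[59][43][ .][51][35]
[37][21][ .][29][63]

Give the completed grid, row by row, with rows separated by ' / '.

From row 2, 205 − (53 + 27 + 61 + 45) gives (2,5) = 19.
Row 4 needs 205; the known cells sum to 188, so (4,3) = 17.
Row 5 must total 205; the given cells sum to 150, so (5,3) = 55.
Using column 2: 49 + 27 + 43 + 21 + ? → (3,2) = 205 − 140 = 65.
Using column 3: 61 + 39 + 17 + 55 + ? → (1,3) = 205 − 172 = 33.
From main diagonal, 205 − (27 + 39 + 51 + 63) gives (1,1) = 25.
The remaining cell in anti-diagonal is (1,5) = 205 − 164 = 41.
Row 1: 25 + 49 + 33 + 41 + ? = 205, so (1,4) = 57.
The remaining cell in column 1 is (3,1) = 205 − 174 = 31.
Column 4 must total 205; the given cells sum to 182, so (3,4) = 23.
Column 5: 41 + 19 + 35 + 63 + ? = 205, so (3,5) = 47.

25 49 33 57 41 / 53 27 61 45 19 / 31 65 39 23 47 / 59 43 17 51 35 / 37 21 55 29 63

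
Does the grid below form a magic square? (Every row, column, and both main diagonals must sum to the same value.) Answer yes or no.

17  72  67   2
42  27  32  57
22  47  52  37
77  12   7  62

Row 1: 17 + 72 + 67 + 2 = 158.
Row 2: 42 + 27 + 32 + 57 = 158.
Row 3: 22 + 47 + 52 + 37 = 158.
Row 4: 77 + 12 + 7 + 62 = 158.
Column 1: 17 + 42 + 22 + 77 = 158.
Column 2: 72 + 27 + 47 + 12 = 158.
Column 3: 67 + 32 + 52 + 7 = 158.
Column 4: 2 + 57 + 37 + 62 = 158.
Main diagonal: 17 + 27 + 52 + 62 = 158.
Anti-diagonal: 2 + 32 + 47 + 77 = 158.
All lines sum to 158.

Yes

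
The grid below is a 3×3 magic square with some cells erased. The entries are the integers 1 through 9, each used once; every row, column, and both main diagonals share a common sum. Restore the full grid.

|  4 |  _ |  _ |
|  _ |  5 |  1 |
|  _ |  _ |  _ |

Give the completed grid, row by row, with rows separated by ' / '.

The entries are 1 through 9, which sum to 45, so each line sums to 45/3 = 15.
Using row 2: 5 + 1 + ? → (2,1) = 15 − 6 = 9.
The remaining cell in column 1 is (3,1) = 15 − 13 = 2.
The remaining cell in main diagonal is (3,3) = 15 − 9 = 6.
Anti-diagonal: 5 + 2 + ? = 15, so (1,3) = 8.
Using row 1: 4 + 8 + ? → (1,2) = 15 − 12 = 3.
Using row 3: 2 + 6 + ? → (3,2) = 15 − 8 = 7.

4 3 8 / 9 5 1 / 2 7 6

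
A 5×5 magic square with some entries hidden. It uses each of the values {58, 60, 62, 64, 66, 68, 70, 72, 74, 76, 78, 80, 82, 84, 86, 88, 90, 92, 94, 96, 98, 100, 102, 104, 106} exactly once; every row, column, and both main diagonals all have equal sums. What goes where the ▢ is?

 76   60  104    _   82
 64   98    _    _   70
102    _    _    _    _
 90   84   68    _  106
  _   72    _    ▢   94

The 25 entries sum to 2050, so each line sums to 2050/5 = 410.
The remaining cell in row 1 is (1,4) = 410 − 322 = 88.
The remaining cell in row 4 is (4,4) = 410 − 348 = 62.
Column 1 needs 410; the known cells sum to 332, so (5,1) = 78.
From column 2, 410 − (60 + 98 + 84 + 72) gives (3,2) = 96.
The remaining cell in column 5 is (3,5) = 410 − 352 = 58.
Main diagonal needs 410; the known cells sum to 330, so (3,3) = 80.
From anti-diagonal, 410 − (82 + 80 + 84 + 78) gives (2,4) = 86.
Row 2: 64 + 98 + 86 + 70 + ? = 410, so (2,3) = 92.
Row 3: 102 + 96 + 80 + 58 + ? = 410, so (3,4) = 74.
Column 3: 104 + 92 + 80 + 68 + ? = 410, so (5,3) = 66.
Column 4: 88 + 86 + 74 + 62 + ? = 410, so (5,4) = 100.

100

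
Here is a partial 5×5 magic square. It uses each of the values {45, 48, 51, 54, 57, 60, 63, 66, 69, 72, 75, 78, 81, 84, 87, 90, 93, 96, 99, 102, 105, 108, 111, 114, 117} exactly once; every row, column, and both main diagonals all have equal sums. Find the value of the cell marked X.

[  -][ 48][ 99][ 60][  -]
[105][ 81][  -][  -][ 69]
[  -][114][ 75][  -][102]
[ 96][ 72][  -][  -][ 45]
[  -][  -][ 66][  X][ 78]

117

The 25 entries sum to 2025, so each line sums to 2025/5 = 405.
Column 2: 48 + 81 + 114 + 72 + ? = 405, so (5,2) = 90.
Using column 5: 69 + 102 + 45 + 78 + ? → (1,5) = 405 − 294 = 111.
Row 1 must total 405; the given cells sum to 318, so (1,1) = 87.
Main diagonal: 87 + 81 + 75 + 78 + ? = 405, so (4,4) = 84.
The remaining cell in row 4 is (4,3) = 405 − 297 = 108.
The remaining cell in column 3 is (2,3) = 405 − 348 = 57.
Using row 2: 105 + 81 + 57 + 69 + ? → (2,4) = 405 − 312 = 93.
Anti-diagonal: 111 + 93 + 75 + 72 + ? = 405, so (5,1) = 54.
Row 5: 54 + 90 + 66 + 78 + ? = 405, so (5,4) = 117.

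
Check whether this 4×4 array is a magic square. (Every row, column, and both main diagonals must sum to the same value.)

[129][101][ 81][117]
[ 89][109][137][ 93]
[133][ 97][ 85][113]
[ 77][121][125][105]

Row 1: 129 + 101 + 81 + 117 = 428.
Row 2: 89 + 109 + 137 + 93 = 428.
Row 3: 133 + 97 + 85 + 113 = 428.
Row 4: 77 + 121 + 125 + 105 = 428.
Column 1: 129 + 89 + 133 + 77 = 428.
Column 2: 101 + 109 + 97 + 121 = 428.
Column 3: 81 + 137 + 85 + 125 = 428.
Column 4: 117 + 93 + 113 + 105 = 428.
Main diagonal: 129 + 109 + 85 + 105 = 428.
Anti-diagonal: 117 + 137 + 97 + 77 = 428.
All lines sum to 428.

Yes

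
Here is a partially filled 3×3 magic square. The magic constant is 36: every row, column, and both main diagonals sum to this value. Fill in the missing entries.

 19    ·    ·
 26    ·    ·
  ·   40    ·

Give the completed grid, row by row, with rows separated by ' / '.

From column 1, 36 − (19 + 26) gives (3,1) = -9.
Row 3 needs 36; the known cells sum to 31, so (3,3) = 5.
From main diagonal, 36 − (19 + 5) gives (2,2) = 12.
Anti-diagonal: 12 + (-9) + ? = 36, so (1,3) = 33.
Row 1 needs 36; the known cells sum to 52, so (1,2) = -16.
The remaining cell in row 2 is (2,3) = 36 − 38 = -2.

19 -16 33 / 26 12 -2 / -9 40 5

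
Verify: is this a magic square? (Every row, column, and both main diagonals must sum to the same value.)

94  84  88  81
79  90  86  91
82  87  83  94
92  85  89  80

No — column 3 sums to 346 but row 1 sums to 347.

Row 1: 94 + 84 + 88 + 81 = 347.
Row 2: 79 + 90 + 86 + 91 = 346.
Row 3: 82 + 87 + 83 + 94 = 346.
Row 4: 92 + 85 + 89 + 80 = 346.
Column 1: 94 + 79 + 82 + 92 = 347.
Column 2: 84 + 90 + 87 + 85 = 346.
Column 3: 88 + 86 + 83 + 89 = 346.
Column 4: 81 + 91 + 94 + 80 = 346.
Main diagonal: 94 + 90 + 83 + 80 = 347.
Anti-diagonal: 81 + 86 + 87 + 92 = 346.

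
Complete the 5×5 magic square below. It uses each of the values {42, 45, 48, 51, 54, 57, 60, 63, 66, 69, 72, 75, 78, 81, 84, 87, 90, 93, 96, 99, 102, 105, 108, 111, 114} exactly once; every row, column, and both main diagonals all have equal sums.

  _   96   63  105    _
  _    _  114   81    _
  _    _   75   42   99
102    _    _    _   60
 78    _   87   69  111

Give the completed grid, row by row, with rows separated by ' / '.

The 25 entries sum to 1950, so each line sums to 1950/5 = 390.
Row 5: 78 + 87 + 69 + 111 + ? = 390, so (5,2) = 45.
The remaining cell in column 3 is (4,3) = 390 − 339 = 51.
The remaining cell in column 4 is (4,4) = 390 − 297 = 93.
Using row 4: 102 + 51 + 93 + 60 + ? → (4,2) = 390 − 306 = 84.
Anti-diagonal needs 390; the known cells sum to 318, so (1,5) = 72.
Using row 1: 96 + 63 + 105 + 72 + ? → (1,1) = 390 − 336 = 54.
The remaining cell in column 5 is (2,5) = 390 − 342 = 48.
Main diagonal needs 390; the known cells sum to 333, so (2,2) = 57.
Row 2: 57 + 114 + 81 + 48 + ? = 390, so (2,1) = 90.
Column 1: 54 + 90 + 102 + 78 + ? = 390, so (3,1) = 66.
From column 2, 390 − (96 + 57 + 84 + 45) gives (3,2) = 108.

54 96 63 105 72 / 90 57 114 81 48 / 66 108 75 42 99 / 102 84 51 93 60 / 78 45 87 69 111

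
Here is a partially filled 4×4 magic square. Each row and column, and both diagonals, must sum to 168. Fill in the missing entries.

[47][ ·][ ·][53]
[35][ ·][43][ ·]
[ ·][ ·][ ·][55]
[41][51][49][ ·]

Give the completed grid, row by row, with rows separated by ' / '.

Row 4 must total 168; the given cells sum to 141, so (4,4) = 27.
Column 1 must total 168; the given cells sum to 123, so (3,1) = 45.
From column 4, 168 − (53 + 55 + 27) gives (2,4) = 33.
Using anti-diagonal: 53 + 43 + 41 + ? → (3,2) = 168 − 137 = 31.
Using row 2: 35 + 43 + 33 + ? → (2,2) = 168 − 111 = 57.
The remaining cell in row 3 is (3,3) = 168 − 131 = 37.
Column 2 needs 168; the known cells sum to 139, so (1,2) = 29.
Column 3 needs 168; the known cells sum to 129, so (1,3) = 39.

47 29 39 53 / 35 57 43 33 / 45 31 37 55 / 41 51 49 27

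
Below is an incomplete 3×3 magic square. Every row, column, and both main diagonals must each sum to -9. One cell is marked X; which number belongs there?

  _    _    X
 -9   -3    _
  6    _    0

Row 2 needs -9; the known cells sum to -12, so (2,3) = 3.
Row 3: 6 + 0 + ? = -9, so (3,2) = -15.
Using column 1: -9 + 6 + ? → (1,1) = -9 − (-3) = -6.
The remaining cell in column 2 is (1,2) = -9 − (-18) = 9.
Using column 3: 3 + 0 + ? → (1,3) = -9 − 3 = -12.

-12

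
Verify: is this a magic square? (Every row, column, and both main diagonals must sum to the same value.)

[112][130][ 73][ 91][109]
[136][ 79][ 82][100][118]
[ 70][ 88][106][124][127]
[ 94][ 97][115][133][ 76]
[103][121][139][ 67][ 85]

Yes

Row 1: 112 + 130 + 73 + 91 + 109 = 515.
Row 2: 136 + 79 + 82 + 100 + 118 = 515.
Row 3: 70 + 88 + 106 + 124 + 127 = 515.
Row 4: 94 + 97 + 115 + 133 + 76 = 515.
Row 5: 103 + 121 + 139 + 67 + 85 = 515.
Column 1: 112 + 136 + 70 + 94 + 103 = 515.
Column 2: 130 + 79 + 88 + 97 + 121 = 515.
Column 3: 73 + 82 + 106 + 115 + 139 = 515.
Column 4: 91 + 100 + 124 + 133 + 67 = 515.
Column 5: 109 + 118 + 127 + 76 + 85 = 515.
Main diagonal: 112 + 79 + 106 + 133 + 85 = 515.
Anti-diagonal: 109 + 100 + 106 + 97 + 103 = 515.
All lines sum to 515.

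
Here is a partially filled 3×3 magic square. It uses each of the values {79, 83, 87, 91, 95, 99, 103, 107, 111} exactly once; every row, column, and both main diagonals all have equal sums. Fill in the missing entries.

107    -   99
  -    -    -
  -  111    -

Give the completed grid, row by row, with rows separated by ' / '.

107 79 99 / 87 95 103 / 91 111 83

The 9 entries sum to 855, so each line sums to 855/3 = 285.
From row 1, 285 − (107 + 99) gives (1,2) = 79.
From column 2, 285 − (79 + 111) gives (2,2) = 95.
From main diagonal, 285 − (107 + 95) gives (3,3) = 83.
Using anti-diagonal: 99 + 95 + ? → (3,1) = 285 − 194 = 91.
Column 1: 107 + 91 + ? = 285, so (2,1) = 87.
From column 3, 285 − (99 + 83) gives (2,3) = 103.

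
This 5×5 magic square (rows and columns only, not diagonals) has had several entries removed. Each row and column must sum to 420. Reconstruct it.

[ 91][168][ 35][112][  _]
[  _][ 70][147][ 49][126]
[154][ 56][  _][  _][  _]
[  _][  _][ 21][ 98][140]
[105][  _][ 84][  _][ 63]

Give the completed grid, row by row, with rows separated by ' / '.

91 168 35 112 14 / 28 70 147 49 126 / 154 56 133 0 77 / 42 119 21 98 140 / 105 7 84 161 63

Row 1 must total 420; the given cells sum to 406, so (1,5) = 14.
Row 2: 70 + 147 + 49 + 126 + ? = 420, so (2,1) = 28.
From column 1, 420 − (91 + 28 + 154 + 105) gives (4,1) = 42.
The remaining cell in column 3 is (3,3) = 420 − 287 = 133.
Column 5: 14 + 126 + 140 + 63 + ? = 420, so (3,5) = 77.
Row 3: 154 + 56 + 133 + 77 + ? = 420, so (3,4) = 0.
Using row 4: 42 + 21 + 98 + 140 + ? → (4,2) = 420 − 301 = 119.
Column 2 must total 420; the given cells sum to 413, so (5,2) = 7.
Using column 4: 112 + 49 + 0 + 98 + ? → (5,4) = 420 − 259 = 161.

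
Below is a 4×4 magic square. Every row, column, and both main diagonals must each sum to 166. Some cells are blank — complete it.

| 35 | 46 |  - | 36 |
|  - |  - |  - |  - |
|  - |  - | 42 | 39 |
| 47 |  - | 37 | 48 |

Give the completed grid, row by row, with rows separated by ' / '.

35 46 49 36 / 44 41 38 43 / 40 45 42 39 / 47 34 37 48

Row 1 must total 166; the given cells sum to 117, so (1,3) = 49.
From row 4, 166 − (47 + 37 + 48) gives (4,2) = 34.
Column 3 must total 166; the given cells sum to 128, so (2,3) = 38.
Column 4 needs 166; the known cells sum to 123, so (2,4) = 43.
Main diagonal: 35 + 42 + 48 + ? = 166, so (2,2) = 41.
Using anti-diagonal: 36 + 38 + 47 + ? → (3,2) = 166 − 121 = 45.
Row 2 needs 166; the known cells sum to 122, so (2,1) = 44.
Row 3 needs 166; the known cells sum to 126, so (3,1) = 40.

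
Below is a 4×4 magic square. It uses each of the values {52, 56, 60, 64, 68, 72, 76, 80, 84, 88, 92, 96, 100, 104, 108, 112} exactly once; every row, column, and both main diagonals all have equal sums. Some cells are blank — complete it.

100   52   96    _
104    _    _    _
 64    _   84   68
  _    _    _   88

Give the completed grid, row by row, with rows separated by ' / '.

100 52 96 80 / 104 56 76 92 / 64 112 84 68 / 60 108 72 88

The 16 entries sum to 1312, so each line sums to 1312/4 = 328.
Row 1 must total 328; the given cells sum to 248, so (1,4) = 80.
From row 3, 328 − (64 + 84 + 68) gives (3,2) = 112.
Column 1: 100 + 104 + 64 + ? = 328, so (4,1) = 60.
Column 4: 80 + 68 + 88 + ? = 328, so (2,4) = 92.
From main diagonal, 328 − (100 + 84 + 88) gives (2,2) = 56.
Anti-diagonal needs 328; the known cells sum to 252, so (2,3) = 76.
Column 2 must total 328; the given cells sum to 220, so (4,2) = 108.
Column 3 must total 328; the given cells sum to 256, so (4,3) = 72.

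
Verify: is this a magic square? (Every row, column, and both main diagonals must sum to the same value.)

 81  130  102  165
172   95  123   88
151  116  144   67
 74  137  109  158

Row 1: 81 + 130 + 102 + 165 = 478.
Row 2: 172 + 95 + 123 + 88 = 478.
Row 3: 151 + 116 + 144 + 67 = 478.
Row 4: 74 + 137 + 109 + 158 = 478.
Column 1: 81 + 172 + 151 + 74 = 478.
Column 2: 130 + 95 + 116 + 137 = 478.
Column 3: 102 + 123 + 144 + 109 = 478.
Column 4: 165 + 88 + 67 + 158 = 478.
Main diagonal: 81 + 95 + 144 + 158 = 478.
Anti-diagonal: 165 + 123 + 116 + 74 = 478.
All lines sum to 478.

Yes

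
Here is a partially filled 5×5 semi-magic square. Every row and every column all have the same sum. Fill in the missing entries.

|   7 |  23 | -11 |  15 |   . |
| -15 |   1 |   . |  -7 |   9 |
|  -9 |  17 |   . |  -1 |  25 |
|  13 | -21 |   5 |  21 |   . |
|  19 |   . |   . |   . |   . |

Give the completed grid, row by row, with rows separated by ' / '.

Column 1 is already complete: 7 + -15 + -9 + 13 + 19 = 15, so that is the magic constant.
From row 1, 15 − (7 + 23 + (-11) + 15) gives (1,5) = -19.
The remaining cell in row 2 is (2,3) = 15 − (-12) = 27.
Row 3 needs 15; the known cells sum to 32, so (3,3) = -17.
The remaining cell in row 4 is (4,5) = 15 − 18 = -3.
From column 2, 15 − (23 + 1 + 17 + (-21)) gives (5,2) = -5.
Column 3 must total 15; the given cells sum to 4, so (5,3) = 11.
Column 4 must total 15; the given cells sum to 28, so (5,4) = -13.
The remaining cell in column 5 is (5,5) = 15 − 12 = 3.

7 23 -11 15 -19 / -15 1 27 -7 9 / -9 17 -17 -1 25 / 13 -21 5 21 -3 / 19 -5 11 -13 3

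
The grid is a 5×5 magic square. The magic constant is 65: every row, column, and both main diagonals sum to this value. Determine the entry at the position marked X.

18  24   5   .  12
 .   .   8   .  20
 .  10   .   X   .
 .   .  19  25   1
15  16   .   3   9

17

Row 1 needs 65; the known cells sum to 59, so (1,4) = 6.
Row 5: 15 + 16 + 3 + 9 + ? = 65, so (5,3) = 22.
Column 3: 5 + 8 + 19 + 22 + ? = 65, so (3,3) = 11.
From column 5, 65 − (12 + 20 + 1 + 9) gives (3,5) = 23.
Main diagonal must total 65; the given cells sum to 63, so (2,2) = 2.
Column 2 needs 65; the known cells sum to 52, so (4,2) = 13.
From anti-diagonal, 65 − (12 + 11 + 13 + 15) gives (2,4) = 14.
The remaining cell in row 2 is (2,1) = 65 − 44 = 21.
Row 4: 13 + 19 + 25 + 1 + ? = 65, so (4,1) = 7.
Using column 1: 18 + 21 + 7 + 15 + ? → (3,1) = 65 − 61 = 4.
From column 4, 65 − (6 + 14 + 25 + 3) gives (3,4) = 17.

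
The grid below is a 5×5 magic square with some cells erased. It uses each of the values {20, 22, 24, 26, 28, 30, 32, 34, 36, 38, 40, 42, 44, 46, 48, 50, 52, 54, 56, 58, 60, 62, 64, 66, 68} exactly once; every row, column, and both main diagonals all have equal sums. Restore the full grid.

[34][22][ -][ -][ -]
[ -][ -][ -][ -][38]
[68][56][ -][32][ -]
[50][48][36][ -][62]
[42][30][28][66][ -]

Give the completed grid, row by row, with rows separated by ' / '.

34 22 60 58 46 / 26 64 52 40 38 / 68 56 44 32 20 / 50 48 36 24 62 / 42 30 28 66 54

The 25 entries sum to 1100, so each line sums to 1100/5 = 220.
Row 4: 50 + 48 + 36 + 62 + ? = 220, so (4,4) = 24.
Row 5 must total 220; the given cells sum to 166, so (5,5) = 54.
Column 1 needs 220; the known cells sum to 194, so (2,1) = 26.
Column 2 needs 220; the known cells sum to 156, so (2,2) = 64.
From main diagonal, 220 − (34 + 64 + 24 + 54) gives (3,3) = 44.
Row 3 needs 220; the known cells sum to 200, so (3,5) = 20.
The remaining cell in column 5 is (1,5) = 220 − 174 = 46.
Anti-diagonal needs 220; the known cells sum to 180, so (2,4) = 40.
The remaining cell in row 2 is (2,3) = 220 − 168 = 52.
From column 3, 220 − (52 + 44 + 36 + 28) gives (1,3) = 60.
From column 4, 220 − (40 + 32 + 24 + 66) gives (1,4) = 58.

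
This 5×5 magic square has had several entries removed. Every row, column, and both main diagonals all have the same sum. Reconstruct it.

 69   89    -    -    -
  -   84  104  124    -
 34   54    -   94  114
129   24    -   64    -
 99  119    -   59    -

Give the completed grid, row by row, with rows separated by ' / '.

69 89 134 29 49 / 39 84 104 124 19 / 34 54 74 94 114 / 129 24 44 64 109 / 99 119 14 59 79

Column 2 is already complete: 89 + 84 + 54 + 24 + 119 = 370, so that is the magic constant.
Row 3 must total 370; the given cells sum to 296, so (3,3) = 74.
Using column 1: 69 + 34 + 129 + 99 + ? → (2,1) = 370 − 331 = 39.
From column 4, 370 − (124 + 94 + 64 + 59) gives (1,4) = 29.
Main diagonal must total 370; the given cells sum to 291, so (5,5) = 79.
Using anti-diagonal: 124 + 74 + 24 + 99 + ? → (1,5) = 370 − 321 = 49.
The remaining cell in row 1 is (1,3) = 370 − 236 = 134.
From row 2, 370 − (39 + 84 + 104 + 124) gives (2,5) = 19.
Row 5 needs 370; the known cells sum to 356, so (5,3) = 14.
Column 3 needs 370; the known cells sum to 326, so (4,3) = 44.
Column 5 needs 370; the known cells sum to 261, so (4,5) = 109.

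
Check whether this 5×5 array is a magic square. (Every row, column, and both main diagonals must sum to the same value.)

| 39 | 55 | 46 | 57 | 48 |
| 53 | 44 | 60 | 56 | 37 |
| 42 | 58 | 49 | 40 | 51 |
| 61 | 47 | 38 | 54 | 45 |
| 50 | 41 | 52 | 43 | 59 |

No — row 2 sums to 250 but main diagonal sums to 245.

Row 1: 39 + 55 + 46 + 57 + 48 = 245.
Row 2: 53 + 44 + 60 + 56 + 37 = 250.
Row 3: 42 + 58 + 49 + 40 + 51 = 240.
Row 4: 61 + 47 + 38 + 54 + 45 = 245.
Row 5: 50 + 41 + 52 + 43 + 59 = 245.
Column 1: 39 + 53 + 42 + 61 + 50 = 245.
Column 2: 55 + 44 + 58 + 47 + 41 = 245.
Column 3: 46 + 60 + 49 + 38 + 52 = 245.
Column 4: 57 + 56 + 40 + 54 + 43 = 250.
Column 5: 48 + 37 + 51 + 45 + 59 = 240.
Main diagonal: 39 + 44 + 49 + 54 + 59 = 245.
Anti-diagonal: 48 + 56 + 49 + 47 + 50 = 250.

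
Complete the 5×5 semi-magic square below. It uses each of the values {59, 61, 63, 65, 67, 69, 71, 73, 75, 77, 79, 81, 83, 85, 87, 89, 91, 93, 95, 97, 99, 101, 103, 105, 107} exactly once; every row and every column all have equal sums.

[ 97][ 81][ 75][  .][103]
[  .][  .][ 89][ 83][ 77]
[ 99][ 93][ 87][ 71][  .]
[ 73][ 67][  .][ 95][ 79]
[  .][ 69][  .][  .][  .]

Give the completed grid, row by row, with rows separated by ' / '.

The 25 entries sum to 2075, so each line sums to 2075/5 = 415.
Row 1 must total 415; the given cells sum to 356, so (1,4) = 59.
From row 3, 415 − (99 + 93 + 87 + 71) gives (3,5) = 65.
The remaining cell in row 4 is (4,3) = 415 − 314 = 101.
Column 2 must total 415; the given cells sum to 310, so (2,2) = 105.
Using column 3: 75 + 89 + 87 + 101 + ? → (5,3) = 415 − 352 = 63.
Column 4: 59 + 83 + 71 + 95 + ? = 415, so (5,4) = 107.
From column 5, 415 − (103 + 77 + 65 + 79) gives (5,5) = 91.
Row 2: 105 + 89 + 83 + 77 + ? = 415, so (2,1) = 61.
From row 5, 415 − (69 + 63 + 107 + 91) gives (5,1) = 85.

97 81 75 59 103 / 61 105 89 83 77 / 99 93 87 71 65 / 73 67 101 95 79 / 85 69 63 107 91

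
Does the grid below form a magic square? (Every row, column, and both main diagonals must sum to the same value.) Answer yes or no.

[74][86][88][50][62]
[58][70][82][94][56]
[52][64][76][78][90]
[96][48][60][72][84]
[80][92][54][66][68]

Yes

Row 1: 74 + 86 + 88 + 50 + 62 = 360.
Row 2: 58 + 70 + 82 + 94 + 56 = 360.
Row 3: 52 + 64 + 76 + 78 + 90 = 360.
Row 4: 96 + 48 + 60 + 72 + 84 = 360.
Row 5: 80 + 92 + 54 + 66 + 68 = 360.
Column 1: 74 + 58 + 52 + 96 + 80 = 360.
Column 2: 86 + 70 + 64 + 48 + 92 = 360.
Column 3: 88 + 82 + 76 + 60 + 54 = 360.
Column 4: 50 + 94 + 78 + 72 + 66 = 360.
Column 5: 62 + 56 + 90 + 84 + 68 = 360.
Main diagonal: 74 + 70 + 76 + 72 + 68 = 360.
Anti-diagonal: 62 + 94 + 76 + 48 + 80 = 360.
All lines sum to 360.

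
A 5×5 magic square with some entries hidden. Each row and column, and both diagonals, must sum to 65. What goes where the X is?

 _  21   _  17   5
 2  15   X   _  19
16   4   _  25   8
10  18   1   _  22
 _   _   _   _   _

23

Row 3 must total 65; the given cells sum to 53, so (3,3) = 12.
The remaining cell in row 4 is (4,4) = 65 − 51 = 14.
The remaining cell in column 2 is (5,2) = 65 − 58 = 7.
Column 5: 5 + 19 + 8 + 22 + ? = 65, so (5,5) = 11.
Main diagonal: 15 + 12 + 14 + 11 + ? = 65, so (1,1) = 13.
Using row 1: 13 + 21 + 17 + 5 + ? → (1,3) = 65 − 56 = 9.
The remaining cell in column 1 is (5,1) = 65 − 41 = 24.
The remaining cell in anti-diagonal is (2,4) = 65 − 59 = 6.
The remaining cell in row 2 is (2,3) = 65 − 42 = 23.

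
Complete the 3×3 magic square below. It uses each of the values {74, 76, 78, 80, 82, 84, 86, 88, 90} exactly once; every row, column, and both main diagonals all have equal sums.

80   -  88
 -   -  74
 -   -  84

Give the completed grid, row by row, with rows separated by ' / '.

The 9 entries sum to 738, so each line sums to 738/3 = 246.
The remaining cell in row 1 is (1,2) = 246 − 168 = 78.
The remaining cell in main diagonal is (2,2) = 246 − 164 = 82.
Anti-diagonal must total 246; the given cells sum to 170, so (3,1) = 76.
Row 2: 82 + 74 + ? = 246, so (2,1) = 90.
Row 3 must total 246; the given cells sum to 160, so (3,2) = 86.

80 78 88 / 90 82 74 / 76 86 84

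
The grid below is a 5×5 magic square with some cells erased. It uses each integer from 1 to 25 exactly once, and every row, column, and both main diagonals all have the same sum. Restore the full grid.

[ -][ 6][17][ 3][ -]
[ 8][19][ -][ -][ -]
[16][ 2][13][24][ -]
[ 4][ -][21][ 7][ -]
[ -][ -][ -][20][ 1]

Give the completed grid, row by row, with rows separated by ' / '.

25 6 17 3 14 / 8 19 5 11 22 / 16 2 13 24 10 / 4 15 21 7 18 / 12 23 9 20 1

The entries are 1 through 25, which sum to 325, so each line sums to 325/5 = 65.
From row 3, 65 − (16 + 2 + 13 + 24) gives (3,5) = 10.
Using column 4: 3 + 24 + 7 + 20 + ? → (2,4) = 65 − 54 = 11.
Main diagonal: 19 + 13 + 7 + 1 + ? = 65, so (1,1) = 25.
From row 1, 65 − (25 + 6 + 17 + 3) gives (1,5) = 14.
Using column 1: 25 + 8 + 16 + 4 + ? → (5,1) = 65 − 53 = 12.
Using anti-diagonal: 14 + 11 + 13 + 12 + ? → (4,2) = 65 − 50 = 15.
Row 4 must total 65; the given cells sum to 47, so (4,5) = 18.
Column 2: 6 + 19 + 2 + 15 + ? = 65, so (5,2) = 23.
Column 5: 14 + 10 + 18 + 1 + ? = 65, so (2,5) = 22.
Row 2 must total 65; the given cells sum to 60, so (2,3) = 5.
Using row 5: 12 + 23 + 20 + 1 + ? → (5,3) = 65 − 56 = 9.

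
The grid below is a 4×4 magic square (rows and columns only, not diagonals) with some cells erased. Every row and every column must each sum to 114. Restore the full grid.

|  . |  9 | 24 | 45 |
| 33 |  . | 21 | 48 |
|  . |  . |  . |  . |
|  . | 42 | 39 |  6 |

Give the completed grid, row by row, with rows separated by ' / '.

36 9 24 45 / 33 12 21 48 / 18 51 30 15 / 27 42 39 6

The remaining cell in row 1 is (1,1) = 114 − 78 = 36.
Row 2 must total 114; the given cells sum to 102, so (2,2) = 12.
The remaining cell in row 4 is (4,1) = 114 − 87 = 27.
Using column 1: 36 + 33 + 27 + ? → (3,1) = 114 − 96 = 18.
Column 2 needs 114; the known cells sum to 63, so (3,2) = 51.
Using column 3: 24 + 21 + 39 + ? → (3,3) = 114 − 84 = 30.
Column 4 must total 114; the given cells sum to 99, so (3,4) = 15.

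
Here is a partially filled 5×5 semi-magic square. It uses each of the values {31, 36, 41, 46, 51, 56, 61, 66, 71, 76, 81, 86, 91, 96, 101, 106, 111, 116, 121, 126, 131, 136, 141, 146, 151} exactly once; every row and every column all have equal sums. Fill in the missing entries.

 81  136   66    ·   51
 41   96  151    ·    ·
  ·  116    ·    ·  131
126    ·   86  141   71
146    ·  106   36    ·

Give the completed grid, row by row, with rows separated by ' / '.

81 136 66 121 51 / 41 96 151 56 111 / 61 116 46 101 131 / 126 31 86 141 71 / 146 76 106 36 91

The 25 entries sum to 2275, so each line sums to 2275/5 = 455.
The remaining cell in row 1 is (1,4) = 455 − 334 = 121.
From row 4, 455 − (126 + 86 + 141 + 71) gives (4,2) = 31.
Column 1: 81 + 41 + 126 + 146 + ? = 455, so (3,1) = 61.
Using column 2: 136 + 96 + 116 + 31 + ? → (5,2) = 455 − 379 = 76.
From column 3, 455 − (66 + 151 + 86 + 106) gives (3,3) = 46.
Row 3 must total 455; the given cells sum to 354, so (3,4) = 101.
Row 5 must total 455; the given cells sum to 364, so (5,5) = 91.
Column 4 needs 455; the known cells sum to 399, so (2,4) = 56.
Column 5: 51 + 131 + 71 + 91 + ? = 455, so (2,5) = 111.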